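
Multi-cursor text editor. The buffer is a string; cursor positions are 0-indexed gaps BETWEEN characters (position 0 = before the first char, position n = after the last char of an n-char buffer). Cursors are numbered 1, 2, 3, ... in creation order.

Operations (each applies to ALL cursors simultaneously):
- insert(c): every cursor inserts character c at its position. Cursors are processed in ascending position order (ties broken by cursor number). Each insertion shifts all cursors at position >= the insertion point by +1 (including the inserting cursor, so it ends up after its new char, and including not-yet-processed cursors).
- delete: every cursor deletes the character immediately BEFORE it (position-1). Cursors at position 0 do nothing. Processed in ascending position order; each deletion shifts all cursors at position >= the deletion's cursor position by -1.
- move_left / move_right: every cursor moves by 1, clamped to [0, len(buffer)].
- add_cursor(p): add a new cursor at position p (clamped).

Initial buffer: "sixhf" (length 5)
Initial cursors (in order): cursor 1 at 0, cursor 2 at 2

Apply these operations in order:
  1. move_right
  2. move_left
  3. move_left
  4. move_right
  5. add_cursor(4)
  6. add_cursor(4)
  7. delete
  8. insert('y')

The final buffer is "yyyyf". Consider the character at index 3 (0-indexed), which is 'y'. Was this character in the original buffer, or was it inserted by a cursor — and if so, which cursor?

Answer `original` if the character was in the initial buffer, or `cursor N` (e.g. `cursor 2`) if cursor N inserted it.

Answer: cursor 4

Derivation:
After op 1 (move_right): buffer="sixhf" (len 5), cursors c1@1 c2@3, authorship .....
After op 2 (move_left): buffer="sixhf" (len 5), cursors c1@0 c2@2, authorship .....
After op 3 (move_left): buffer="sixhf" (len 5), cursors c1@0 c2@1, authorship .....
After op 4 (move_right): buffer="sixhf" (len 5), cursors c1@1 c2@2, authorship .....
After op 5 (add_cursor(4)): buffer="sixhf" (len 5), cursors c1@1 c2@2 c3@4, authorship .....
After op 6 (add_cursor(4)): buffer="sixhf" (len 5), cursors c1@1 c2@2 c3@4 c4@4, authorship .....
After op 7 (delete): buffer="f" (len 1), cursors c1@0 c2@0 c3@0 c4@0, authorship .
After op 8 (insert('y')): buffer="yyyyf" (len 5), cursors c1@4 c2@4 c3@4 c4@4, authorship 1234.
Authorship (.=original, N=cursor N): 1 2 3 4 .
Index 3: author = 4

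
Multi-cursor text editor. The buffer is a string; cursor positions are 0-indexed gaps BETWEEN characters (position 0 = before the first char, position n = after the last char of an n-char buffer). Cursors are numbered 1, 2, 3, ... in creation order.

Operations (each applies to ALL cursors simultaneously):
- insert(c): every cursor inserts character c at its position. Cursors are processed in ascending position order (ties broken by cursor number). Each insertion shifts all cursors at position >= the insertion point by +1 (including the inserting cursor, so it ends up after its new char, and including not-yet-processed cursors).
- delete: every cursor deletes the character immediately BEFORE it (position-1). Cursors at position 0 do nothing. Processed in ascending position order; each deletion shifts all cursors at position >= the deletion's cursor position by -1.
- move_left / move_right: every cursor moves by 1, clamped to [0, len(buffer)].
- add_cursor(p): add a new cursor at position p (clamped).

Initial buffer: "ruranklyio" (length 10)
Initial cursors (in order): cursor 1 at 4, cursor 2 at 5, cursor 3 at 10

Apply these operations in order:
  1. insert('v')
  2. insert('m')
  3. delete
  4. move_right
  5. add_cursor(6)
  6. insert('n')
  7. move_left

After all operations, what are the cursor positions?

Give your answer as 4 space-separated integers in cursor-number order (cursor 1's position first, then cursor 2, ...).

After op 1 (insert('v')): buffer="ruravnvklyiov" (len 13), cursors c1@5 c2@7 c3@13, authorship ....1.2.....3
After op 2 (insert('m')): buffer="ruravmnvmklyiovm" (len 16), cursors c1@6 c2@9 c3@16, authorship ....11.22.....33
After op 3 (delete): buffer="ruravnvklyiov" (len 13), cursors c1@5 c2@7 c3@13, authorship ....1.2.....3
After op 4 (move_right): buffer="ruravnvklyiov" (len 13), cursors c1@6 c2@8 c3@13, authorship ....1.2.....3
After op 5 (add_cursor(6)): buffer="ruravnvklyiov" (len 13), cursors c1@6 c4@6 c2@8 c3@13, authorship ....1.2.....3
After op 6 (insert('n')): buffer="ruravnnnvknlyiovn" (len 17), cursors c1@8 c4@8 c2@11 c3@17, authorship ....1.142.2....33
After op 7 (move_left): buffer="ruravnnnvknlyiovn" (len 17), cursors c1@7 c4@7 c2@10 c3@16, authorship ....1.142.2....33

Answer: 7 10 16 7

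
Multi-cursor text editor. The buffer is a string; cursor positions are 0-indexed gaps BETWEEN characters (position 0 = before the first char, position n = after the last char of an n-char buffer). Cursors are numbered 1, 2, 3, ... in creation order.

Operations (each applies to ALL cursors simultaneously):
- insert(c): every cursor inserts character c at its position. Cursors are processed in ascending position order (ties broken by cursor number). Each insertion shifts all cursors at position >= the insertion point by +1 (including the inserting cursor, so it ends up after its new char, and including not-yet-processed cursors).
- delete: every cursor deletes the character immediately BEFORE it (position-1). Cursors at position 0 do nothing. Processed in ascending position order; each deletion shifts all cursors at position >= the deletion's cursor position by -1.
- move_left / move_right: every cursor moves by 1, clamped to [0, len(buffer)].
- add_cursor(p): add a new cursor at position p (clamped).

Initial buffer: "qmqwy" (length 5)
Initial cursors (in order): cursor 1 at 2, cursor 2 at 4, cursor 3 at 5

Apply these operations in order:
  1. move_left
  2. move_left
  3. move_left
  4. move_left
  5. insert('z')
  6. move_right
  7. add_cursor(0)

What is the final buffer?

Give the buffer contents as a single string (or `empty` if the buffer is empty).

After op 1 (move_left): buffer="qmqwy" (len 5), cursors c1@1 c2@3 c3@4, authorship .....
After op 2 (move_left): buffer="qmqwy" (len 5), cursors c1@0 c2@2 c3@3, authorship .....
After op 3 (move_left): buffer="qmqwy" (len 5), cursors c1@0 c2@1 c3@2, authorship .....
After op 4 (move_left): buffer="qmqwy" (len 5), cursors c1@0 c2@0 c3@1, authorship .....
After op 5 (insert('z')): buffer="zzqzmqwy" (len 8), cursors c1@2 c2@2 c3@4, authorship 12.3....
After op 6 (move_right): buffer="zzqzmqwy" (len 8), cursors c1@3 c2@3 c3@5, authorship 12.3....
After op 7 (add_cursor(0)): buffer="zzqzmqwy" (len 8), cursors c4@0 c1@3 c2@3 c3@5, authorship 12.3....

Answer: zzqzmqwy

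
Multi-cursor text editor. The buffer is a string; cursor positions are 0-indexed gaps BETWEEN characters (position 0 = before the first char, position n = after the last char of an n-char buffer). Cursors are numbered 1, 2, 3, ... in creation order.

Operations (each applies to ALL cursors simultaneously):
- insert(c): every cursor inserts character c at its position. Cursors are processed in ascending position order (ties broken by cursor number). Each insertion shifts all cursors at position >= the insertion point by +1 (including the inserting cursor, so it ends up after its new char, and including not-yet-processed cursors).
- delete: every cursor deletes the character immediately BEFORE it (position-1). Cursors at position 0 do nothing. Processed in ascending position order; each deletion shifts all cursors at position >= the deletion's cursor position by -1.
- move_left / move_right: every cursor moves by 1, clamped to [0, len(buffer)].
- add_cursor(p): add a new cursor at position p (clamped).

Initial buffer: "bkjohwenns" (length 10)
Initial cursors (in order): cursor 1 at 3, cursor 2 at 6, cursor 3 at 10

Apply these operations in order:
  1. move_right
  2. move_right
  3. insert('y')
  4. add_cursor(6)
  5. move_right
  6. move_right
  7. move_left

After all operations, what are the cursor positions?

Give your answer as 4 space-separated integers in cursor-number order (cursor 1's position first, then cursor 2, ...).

After op 1 (move_right): buffer="bkjohwenns" (len 10), cursors c1@4 c2@7 c3@10, authorship ..........
After op 2 (move_right): buffer="bkjohwenns" (len 10), cursors c1@5 c2@8 c3@10, authorship ..........
After op 3 (insert('y')): buffer="bkjohywenynsy" (len 13), cursors c1@6 c2@10 c3@13, authorship .....1...2..3
After op 4 (add_cursor(6)): buffer="bkjohywenynsy" (len 13), cursors c1@6 c4@6 c2@10 c3@13, authorship .....1...2..3
After op 5 (move_right): buffer="bkjohywenynsy" (len 13), cursors c1@7 c4@7 c2@11 c3@13, authorship .....1...2..3
After op 6 (move_right): buffer="bkjohywenynsy" (len 13), cursors c1@8 c4@8 c2@12 c3@13, authorship .....1...2..3
After op 7 (move_left): buffer="bkjohywenynsy" (len 13), cursors c1@7 c4@7 c2@11 c3@12, authorship .....1...2..3

Answer: 7 11 12 7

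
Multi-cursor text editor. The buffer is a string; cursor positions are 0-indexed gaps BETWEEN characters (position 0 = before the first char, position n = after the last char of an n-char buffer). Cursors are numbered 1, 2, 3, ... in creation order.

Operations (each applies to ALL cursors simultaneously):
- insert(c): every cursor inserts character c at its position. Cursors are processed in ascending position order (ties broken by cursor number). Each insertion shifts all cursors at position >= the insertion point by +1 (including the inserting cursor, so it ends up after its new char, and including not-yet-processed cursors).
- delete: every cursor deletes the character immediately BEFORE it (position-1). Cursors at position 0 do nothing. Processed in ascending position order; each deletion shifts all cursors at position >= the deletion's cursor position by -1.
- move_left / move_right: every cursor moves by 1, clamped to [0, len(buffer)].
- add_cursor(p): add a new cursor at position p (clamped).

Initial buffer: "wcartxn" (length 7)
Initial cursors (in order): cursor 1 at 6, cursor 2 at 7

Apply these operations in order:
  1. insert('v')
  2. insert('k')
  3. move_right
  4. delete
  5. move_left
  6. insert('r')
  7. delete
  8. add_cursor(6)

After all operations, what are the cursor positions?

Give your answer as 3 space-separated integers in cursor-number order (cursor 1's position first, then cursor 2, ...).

Answer: 7 8 6

Derivation:
After op 1 (insert('v')): buffer="wcartxvnv" (len 9), cursors c1@7 c2@9, authorship ......1.2
After op 2 (insert('k')): buffer="wcartxvknvk" (len 11), cursors c1@8 c2@11, authorship ......11.22
After op 3 (move_right): buffer="wcartxvknvk" (len 11), cursors c1@9 c2@11, authorship ......11.22
After op 4 (delete): buffer="wcartxvkv" (len 9), cursors c1@8 c2@9, authorship ......112
After op 5 (move_left): buffer="wcartxvkv" (len 9), cursors c1@7 c2@8, authorship ......112
After op 6 (insert('r')): buffer="wcartxvrkrv" (len 11), cursors c1@8 c2@10, authorship ......11122
After op 7 (delete): buffer="wcartxvkv" (len 9), cursors c1@7 c2@8, authorship ......112
After op 8 (add_cursor(6)): buffer="wcartxvkv" (len 9), cursors c3@6 c1@7 c2@8, authorship ......112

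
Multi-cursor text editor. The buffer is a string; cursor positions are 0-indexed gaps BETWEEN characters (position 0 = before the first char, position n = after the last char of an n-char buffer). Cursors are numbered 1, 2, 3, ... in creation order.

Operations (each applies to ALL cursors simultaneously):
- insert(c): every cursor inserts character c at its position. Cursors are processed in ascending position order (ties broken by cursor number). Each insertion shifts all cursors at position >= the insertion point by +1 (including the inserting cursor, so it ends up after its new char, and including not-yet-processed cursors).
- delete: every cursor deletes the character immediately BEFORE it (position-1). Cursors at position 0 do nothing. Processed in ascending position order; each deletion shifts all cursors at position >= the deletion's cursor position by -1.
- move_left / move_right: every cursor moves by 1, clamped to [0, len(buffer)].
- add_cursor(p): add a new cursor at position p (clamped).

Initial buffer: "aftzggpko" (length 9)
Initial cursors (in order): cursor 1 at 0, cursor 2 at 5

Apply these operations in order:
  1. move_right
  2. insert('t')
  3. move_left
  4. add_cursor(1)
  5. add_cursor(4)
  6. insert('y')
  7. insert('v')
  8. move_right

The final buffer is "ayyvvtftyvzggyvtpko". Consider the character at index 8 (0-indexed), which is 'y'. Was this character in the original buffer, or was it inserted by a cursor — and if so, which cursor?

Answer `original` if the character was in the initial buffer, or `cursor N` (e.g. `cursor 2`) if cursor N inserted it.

After op 1 (move_right): buffer="aftzggpko" (len 9), cursors c1@1 c2@6, authorship .........
After op 2 (insert('t')): buffer="atftzggtpko" (len 11), cursors c1@2 c2@8, authorship .1.....2...
After op 3 (move_left): buffer="atftzggtpko" (len 11), cursors c1@1 c2@7, authorship .1.....2...
After op 4 (add_cursor(1)): buffer="atftzggtpko" (len 11), cursors c1@1 c3@1 c2@7, authorship .1.....2...
After op 5 (add_cursor(4)): buffer="atftzggtpko" (len 11), cursors c1@1 c3@1 c4@4 c2@7, authorship .1.....2...
After op 6 (insert('y')): buffer="ayytftyzggytpko" (len 15), cursors c1@3 c3@3 c4@7 c2@11, authorship .131..4...22...
After op 7 (insert('v')): buffer="ayyvvtftyvzggyvtpko" (len 19), cursors c1@5 c3@5 c4@10 c2@15, authorship .13131..44...222...
After op 8 (move_right): buffer="ayyvvtftyvzggyvtpko" (len 19), cursors c1@6 c3@6 c4@11 c2@16, authorship .13131..44...222...
Authorship (.=original, N=cursor N): . 1 3 1 3 1 . . 4 4 . . . 2 2 2 . . .
Index 8: author = 4

Answer: cursor 4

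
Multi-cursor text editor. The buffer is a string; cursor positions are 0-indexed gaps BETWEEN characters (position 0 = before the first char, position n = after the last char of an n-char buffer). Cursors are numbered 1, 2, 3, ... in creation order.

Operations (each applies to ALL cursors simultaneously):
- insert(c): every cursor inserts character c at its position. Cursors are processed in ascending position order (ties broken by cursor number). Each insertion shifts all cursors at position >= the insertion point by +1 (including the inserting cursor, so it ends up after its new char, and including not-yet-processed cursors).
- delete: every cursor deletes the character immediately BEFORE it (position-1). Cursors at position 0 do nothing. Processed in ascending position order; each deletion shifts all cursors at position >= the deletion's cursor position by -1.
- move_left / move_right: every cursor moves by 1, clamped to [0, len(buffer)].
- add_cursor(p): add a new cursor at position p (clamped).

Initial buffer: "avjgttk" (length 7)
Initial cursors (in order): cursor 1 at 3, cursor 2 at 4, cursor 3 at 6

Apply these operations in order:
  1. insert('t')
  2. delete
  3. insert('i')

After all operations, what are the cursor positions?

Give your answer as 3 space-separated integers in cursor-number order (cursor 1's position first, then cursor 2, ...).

Answer: 4 6 9

Derivation:
After op 1 (insert('t')): buffer="avjtgttttk" (len 10), cursors c1@4 c2@6 c3@9, authorship ...1.2..3.
After op 2 (delete): buffer="avjgttk" (len 7), cursors c1@3 c2@4 c3@6, authorship .......
After op 3 (insert('i')): buffer="avjigittik" (len 10), cursors c1@4 c2@6 c3@9, authorship ...1.2..3.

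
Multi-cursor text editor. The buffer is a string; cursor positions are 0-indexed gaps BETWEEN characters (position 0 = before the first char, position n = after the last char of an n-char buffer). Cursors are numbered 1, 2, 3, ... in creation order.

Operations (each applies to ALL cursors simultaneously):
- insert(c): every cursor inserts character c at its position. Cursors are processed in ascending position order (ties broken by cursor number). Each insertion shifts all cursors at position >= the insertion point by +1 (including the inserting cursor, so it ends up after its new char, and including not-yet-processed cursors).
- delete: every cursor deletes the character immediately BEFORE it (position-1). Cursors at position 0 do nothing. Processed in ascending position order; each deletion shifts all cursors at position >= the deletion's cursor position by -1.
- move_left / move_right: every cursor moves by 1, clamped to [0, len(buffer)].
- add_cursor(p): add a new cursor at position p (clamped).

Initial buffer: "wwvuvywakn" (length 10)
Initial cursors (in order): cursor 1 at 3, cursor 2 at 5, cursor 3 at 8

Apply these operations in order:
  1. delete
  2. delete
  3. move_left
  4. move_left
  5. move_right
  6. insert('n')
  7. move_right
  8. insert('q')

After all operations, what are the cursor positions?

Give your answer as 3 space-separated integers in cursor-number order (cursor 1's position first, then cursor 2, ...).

Answer: 8 8 8

Derivation:
After op 1 (delete): buffer="wwuywkn" (len 7), cursors c1@2 c2@3 c3@5, authorship .......
After op 2 (delete): buffer="wykn" (len 4), cursors c1@1 c2@1 c3@2, authorship ....
After op 3 (move_left): buffer="wykn" (len 4), cursors c1@0 c2@0 c3@1, authorship ....
After op 4 (move_left): buffer="wykn" (len 4), cursors c1@0 c2@0 c3@0, authorship ....
After op 5 (move_right): buffer="wykn" (len 4), cursors c1@1 c2@1 c3@1, authorship ....
After op 6 (insert('n')): buffer="wnnnykn" (len 7), cursors c1@4 c2@4 c3@4, authorship .123...
After op 7 (move_right): buffer="wnnnykn" (len 7), cursors c1@5 c2@5 c3@5, authorship .123...
After op 8 (insert('q')): buffer="wnnnyqqqkn" (len 10), cursors c1@8 c2@8 c3@8, authorship .123.123..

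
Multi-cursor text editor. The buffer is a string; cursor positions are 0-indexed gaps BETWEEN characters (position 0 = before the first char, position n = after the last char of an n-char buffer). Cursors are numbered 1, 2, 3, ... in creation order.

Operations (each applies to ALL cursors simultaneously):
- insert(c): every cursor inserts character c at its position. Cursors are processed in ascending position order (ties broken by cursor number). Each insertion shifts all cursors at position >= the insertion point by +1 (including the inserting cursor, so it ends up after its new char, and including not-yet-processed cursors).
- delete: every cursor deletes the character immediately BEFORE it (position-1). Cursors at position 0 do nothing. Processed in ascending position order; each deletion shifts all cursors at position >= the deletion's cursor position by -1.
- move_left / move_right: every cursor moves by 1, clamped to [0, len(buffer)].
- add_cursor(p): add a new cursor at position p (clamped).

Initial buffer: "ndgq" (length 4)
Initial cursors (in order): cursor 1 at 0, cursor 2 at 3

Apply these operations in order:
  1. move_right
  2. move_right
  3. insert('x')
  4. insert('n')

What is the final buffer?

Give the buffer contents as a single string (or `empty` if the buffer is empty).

Answer: ndxngqxn

Derivation:
After op 1 (move_right): buffer="ndgq" (len 4), cursors c1@1 c2@4, authorship ....
After op 2 (move_right): buffer="ndgq" (len 4), cursors c1@2 c2@4, authorship ....
After op 3 (insert('x')): buffer="ndxgqx" (len 6), cursors c1@3 c2@6, authorship ..1..2
After op 4 (insert('n')): buffer="ndxngqxn" (len 8), cursors c1@4 c2@8, authorship ..11..22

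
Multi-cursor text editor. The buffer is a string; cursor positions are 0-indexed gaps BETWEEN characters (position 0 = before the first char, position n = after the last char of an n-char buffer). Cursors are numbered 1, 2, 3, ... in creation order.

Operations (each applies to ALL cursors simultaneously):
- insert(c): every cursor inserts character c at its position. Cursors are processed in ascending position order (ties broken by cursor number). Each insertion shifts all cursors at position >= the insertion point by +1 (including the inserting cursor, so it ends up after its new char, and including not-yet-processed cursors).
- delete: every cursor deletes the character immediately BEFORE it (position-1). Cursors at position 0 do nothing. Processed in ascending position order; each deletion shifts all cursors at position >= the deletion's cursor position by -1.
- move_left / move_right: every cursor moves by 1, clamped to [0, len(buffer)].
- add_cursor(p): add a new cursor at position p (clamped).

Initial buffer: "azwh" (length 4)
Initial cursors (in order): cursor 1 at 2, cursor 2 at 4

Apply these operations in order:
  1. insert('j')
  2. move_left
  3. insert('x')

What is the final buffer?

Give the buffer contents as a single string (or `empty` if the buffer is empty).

Answer: azxjwhxj

Derivation:
After op 1 (insert('j')): buffer="azjwhj" (len 6), cursors c1@3 c2@6, authorship ..1..2
After op 2 (move_left): buffer="azjwhj" (len 6), cursors c1@2 c2@5, authorship ..1..2
After op 3 (insert('x')): buffer="azxjwhxj" (len 8), cursors c1@3 c2@7, authorship ..11..22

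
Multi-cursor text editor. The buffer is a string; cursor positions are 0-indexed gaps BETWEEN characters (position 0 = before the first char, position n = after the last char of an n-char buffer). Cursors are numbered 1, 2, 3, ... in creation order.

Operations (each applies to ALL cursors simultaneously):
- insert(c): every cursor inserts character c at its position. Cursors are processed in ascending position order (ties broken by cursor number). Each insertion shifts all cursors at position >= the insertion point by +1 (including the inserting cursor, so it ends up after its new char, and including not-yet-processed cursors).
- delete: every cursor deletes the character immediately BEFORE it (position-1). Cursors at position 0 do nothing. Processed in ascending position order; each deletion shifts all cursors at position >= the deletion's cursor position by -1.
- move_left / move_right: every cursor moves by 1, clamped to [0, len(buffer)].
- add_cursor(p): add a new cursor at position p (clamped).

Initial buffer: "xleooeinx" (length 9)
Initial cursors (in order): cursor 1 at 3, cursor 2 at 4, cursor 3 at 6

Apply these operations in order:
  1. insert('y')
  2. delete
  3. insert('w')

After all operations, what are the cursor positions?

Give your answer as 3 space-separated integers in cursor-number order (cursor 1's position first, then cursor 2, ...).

After op 1 (insert('y')): buffer="xleyoyoeyinx" (len 12), cursors c1@4 c2@6 c3@9, authorship ...1.2..3...
After op 2 (delete): buffer="xleooeinx" (len 9), cursors c1@3 c2@4 c3@6, authorship .........
After op 3 (insert('w')): buffer="xlewowoewinx" (len 12), cursors c1@4 c2@6 c3@9, authorship ...1.2..3...

Answer: 4 6 9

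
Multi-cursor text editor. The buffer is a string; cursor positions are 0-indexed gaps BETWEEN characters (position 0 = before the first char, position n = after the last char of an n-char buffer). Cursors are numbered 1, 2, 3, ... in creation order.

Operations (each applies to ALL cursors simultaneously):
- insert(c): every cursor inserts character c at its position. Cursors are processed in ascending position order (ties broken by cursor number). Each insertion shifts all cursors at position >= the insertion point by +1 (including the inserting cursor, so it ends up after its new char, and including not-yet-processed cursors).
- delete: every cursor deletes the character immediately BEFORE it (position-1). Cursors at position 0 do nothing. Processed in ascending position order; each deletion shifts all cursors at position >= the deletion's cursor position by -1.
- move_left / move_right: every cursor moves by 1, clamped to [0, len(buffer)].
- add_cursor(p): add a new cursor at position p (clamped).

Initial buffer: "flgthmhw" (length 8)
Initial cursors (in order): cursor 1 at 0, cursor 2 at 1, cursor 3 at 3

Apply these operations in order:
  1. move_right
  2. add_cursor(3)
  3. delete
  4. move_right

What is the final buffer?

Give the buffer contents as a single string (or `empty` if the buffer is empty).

After op 1 (move_right): buffer="flgthmhw" (len 8), cursors c1@1 c2@2 c3@4, authorship ........
After op 2 (add_cursor(3)): buffer="flgthmhw" (len 8), cursors c1@1 c2@2 c4@3 c3@4, authorship ........
After op 3 (delete): buffer="hmhw" (len 4), cursors c1@0 c2@0 c3@0 c4@0, authorship ....
After op 4 (move_right): buffer="hmhw" (len 4), cursors c1@1 c2@1 c3@1 c4@1, authorship ....

Answer: hmhw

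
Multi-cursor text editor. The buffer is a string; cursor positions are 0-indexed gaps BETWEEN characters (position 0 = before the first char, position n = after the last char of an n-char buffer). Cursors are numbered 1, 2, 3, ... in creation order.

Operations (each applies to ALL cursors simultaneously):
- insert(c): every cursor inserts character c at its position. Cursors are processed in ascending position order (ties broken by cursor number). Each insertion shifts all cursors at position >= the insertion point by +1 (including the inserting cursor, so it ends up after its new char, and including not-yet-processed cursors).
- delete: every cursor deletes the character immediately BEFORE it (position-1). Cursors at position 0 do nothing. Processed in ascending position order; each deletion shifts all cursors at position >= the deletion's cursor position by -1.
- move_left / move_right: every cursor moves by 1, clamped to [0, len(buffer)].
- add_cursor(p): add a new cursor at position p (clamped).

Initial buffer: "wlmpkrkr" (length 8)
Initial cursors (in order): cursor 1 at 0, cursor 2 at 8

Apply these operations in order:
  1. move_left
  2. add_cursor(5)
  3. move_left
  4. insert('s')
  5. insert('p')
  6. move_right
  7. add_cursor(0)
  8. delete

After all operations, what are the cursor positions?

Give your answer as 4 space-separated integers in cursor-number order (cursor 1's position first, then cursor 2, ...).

Answer: 2 10 7 0

Derivation:
After op 1 (move_left): buffer="wlmpkrkr" (len 8), cursors c1@0 c2@7, authorship ........
After op 2 (add_cursor(5)): buffer="wlmpkrkr" (len 8), cursors c1@0 c3@5 c2@7, authorship ........
After op 3 (move_left): buffer="wlmpkrkr" (len 8), cursors c1@0 c3@4 c2@6, authorship ........
After op 4 (insert('s')): buffer="swlmpskrskr" (len 11), cursors c1@1 c3@6 c2@9, authorship 1....3..2..
After op 5 (insert('p')): buffer="spwlmpspkrspkr" (len 14), cursors c1@2 c3@8 c2@12, authorship 11....33..22..
After op 6 (move_right): buffer="spwlmpspkrspkr" (len 14), cursors c1@3 c3@9 c2@13, authorship 11....33..22..
After op 7 (add_cursor(0)): buffer="spwlmpspkrspkr" (len 14), cursors c4@0 c1@3 c3@9 c2@13, authorship 11....33..22..
After op 8 (delete): buffer="splmpsprspr" (len 11), cursors c4@0 c1@2 c3@7 c2@10, authorship 11...33.22.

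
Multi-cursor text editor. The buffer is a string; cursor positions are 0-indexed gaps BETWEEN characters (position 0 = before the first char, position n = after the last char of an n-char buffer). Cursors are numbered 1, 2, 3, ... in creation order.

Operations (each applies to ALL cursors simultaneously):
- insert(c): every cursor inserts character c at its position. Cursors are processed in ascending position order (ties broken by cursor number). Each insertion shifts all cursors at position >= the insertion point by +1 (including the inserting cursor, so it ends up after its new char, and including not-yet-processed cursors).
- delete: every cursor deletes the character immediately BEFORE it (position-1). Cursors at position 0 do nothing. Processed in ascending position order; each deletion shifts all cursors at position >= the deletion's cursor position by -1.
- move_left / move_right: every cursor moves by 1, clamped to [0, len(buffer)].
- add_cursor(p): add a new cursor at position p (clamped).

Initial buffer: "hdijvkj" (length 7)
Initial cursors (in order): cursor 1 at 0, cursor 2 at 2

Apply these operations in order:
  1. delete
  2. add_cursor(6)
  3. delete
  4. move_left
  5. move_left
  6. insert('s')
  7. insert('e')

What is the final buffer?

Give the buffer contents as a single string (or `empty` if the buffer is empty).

Answer: sseeijsevk

Derivation:
After op 1 (delete): buffer="hijvkj" (len 6), cursors c1@0 c2@1, authorship ......
After op 2 (add_cursor(6)): buffer="hijvkj" (len 6), cursors c1@0 c2@1 c3@6, authorship ......
After op 3 (delete): buffer="ijvk" (len 4), cursors c1@0 c2@0 c3@4, authorship ....
After op 4 (move_left): buffer="ijvk" (len 4), cursors c1@0 c2@0 c3@3, authorship ....
After op 5 (move_left): buffer="ijvk" (len 4), cursors c1@0 c2@0 c3@2, authorship ....
After op 6 (insert('s')): buffer="ssijsvk" (len 7), cursors c1@2 c2@2 c3@5, authorship 12..3..
After op 7 (insert('e')): buffer="sseeijsevk" (len 10), cursors c1@4 c2@4 c3@8, authorship 1212..33..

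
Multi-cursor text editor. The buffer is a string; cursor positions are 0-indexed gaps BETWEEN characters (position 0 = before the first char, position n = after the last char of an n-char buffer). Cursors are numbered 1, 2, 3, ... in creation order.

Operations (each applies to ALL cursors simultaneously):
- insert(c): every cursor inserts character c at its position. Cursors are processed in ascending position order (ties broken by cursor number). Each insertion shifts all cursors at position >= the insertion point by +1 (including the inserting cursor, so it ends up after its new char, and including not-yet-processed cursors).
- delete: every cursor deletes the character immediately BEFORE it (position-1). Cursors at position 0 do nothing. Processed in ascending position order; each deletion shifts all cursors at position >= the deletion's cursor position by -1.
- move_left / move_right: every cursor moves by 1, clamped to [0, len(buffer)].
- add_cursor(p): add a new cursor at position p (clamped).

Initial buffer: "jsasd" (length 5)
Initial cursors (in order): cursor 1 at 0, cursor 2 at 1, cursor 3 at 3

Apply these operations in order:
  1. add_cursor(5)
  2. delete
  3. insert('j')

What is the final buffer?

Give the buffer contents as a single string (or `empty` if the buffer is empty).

After op 1 (add_cursor(5)): buffer="jsasd" (len 5), cursors c1@0 c2@1 c3@3 c4@5, authorship .....
After op 2 (delete): buffer="ss" (len 2), cursors c1@0 c2@0 c3@1 c4@2, authorship ..
After op 3 (insert('j')): buffer="jjsjsj" (len 6), cursors c1@2 c2@2 c3@4 c4@6, authorship 12.3.4

Answer: jjsjsj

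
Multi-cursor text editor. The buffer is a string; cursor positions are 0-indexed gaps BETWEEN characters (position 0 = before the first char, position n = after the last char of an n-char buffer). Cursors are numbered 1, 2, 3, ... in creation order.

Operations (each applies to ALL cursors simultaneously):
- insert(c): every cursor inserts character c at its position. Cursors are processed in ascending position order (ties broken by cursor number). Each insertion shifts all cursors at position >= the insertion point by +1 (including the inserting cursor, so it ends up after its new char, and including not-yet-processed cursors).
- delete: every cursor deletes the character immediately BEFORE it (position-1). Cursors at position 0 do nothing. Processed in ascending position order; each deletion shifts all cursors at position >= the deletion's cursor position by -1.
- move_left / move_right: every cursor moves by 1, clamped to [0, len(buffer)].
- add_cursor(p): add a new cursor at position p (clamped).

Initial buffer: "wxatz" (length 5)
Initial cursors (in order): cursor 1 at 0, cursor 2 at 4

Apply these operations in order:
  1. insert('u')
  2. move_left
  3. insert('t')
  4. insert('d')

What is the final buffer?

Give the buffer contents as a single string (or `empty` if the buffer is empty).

After op 1 (insert('u')): buffer="uwxatuz" (len 7), cursors c1@1 c2@6, authorship 1....2.
After op 2 (move_left): buffer="uwxatuz" (len 7), cursors c1@0 c2@5, authorship 1....2.
After op 3 (insert('t')): buffer="tuwxattuz" (len 9), cursors c1@1 c2@7, authorship 11....22.
After op 4 (insert('d')): buffer="tduwxattduz" (len 11), cursors c1@2 c2@9, authorship 111....222.

Answer: tduwxattduz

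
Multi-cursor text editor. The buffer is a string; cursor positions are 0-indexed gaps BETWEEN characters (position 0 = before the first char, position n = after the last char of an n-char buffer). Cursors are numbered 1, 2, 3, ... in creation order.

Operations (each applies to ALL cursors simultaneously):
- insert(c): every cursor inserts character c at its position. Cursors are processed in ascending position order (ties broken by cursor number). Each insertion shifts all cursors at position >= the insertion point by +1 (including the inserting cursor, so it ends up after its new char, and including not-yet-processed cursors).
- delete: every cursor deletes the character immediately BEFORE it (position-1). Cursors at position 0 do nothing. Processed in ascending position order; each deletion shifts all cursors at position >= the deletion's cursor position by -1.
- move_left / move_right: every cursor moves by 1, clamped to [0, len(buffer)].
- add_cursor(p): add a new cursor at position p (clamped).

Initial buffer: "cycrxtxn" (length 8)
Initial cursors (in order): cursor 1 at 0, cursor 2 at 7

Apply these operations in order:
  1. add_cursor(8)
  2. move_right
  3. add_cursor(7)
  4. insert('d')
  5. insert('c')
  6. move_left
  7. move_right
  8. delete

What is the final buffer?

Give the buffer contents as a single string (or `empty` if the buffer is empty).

Answer: cdycrxtxdndd

Derivation:
After op 1 (add_cursor(8)): buffer="cycrxtxn" (len 8), cursors c1@0 c2@7 c3@8, authorship ........
After op 2 (move_right): buffer="cycrxtxn" (len 8), cursors c1@1 c2@8 c3@8, authorship ........
After op 3 (add_cursor(7)): buffer="cycrxtxn" (len 8), cursors c1@1 c4@7 c2@8 c3@8, authorship ........
After op 4 (insert('d')): buffer="cdycrxtxdndd" (len 12), cursors c1@2 c4@9 c2@12 c3@12, authorship .1......4.23
After op 5 (insert('c')): buffer="cdcycrxtxdcnddcc" (len 16), cursors c1@3 c4@11 c2@16 c3@16, authorship .11......44.2323
After op 6 (move_left): buffer="cdcycrxtxdcnddcc" (len 16), cursors c1@2 c4@10 c2@15 c3@15, authorship .11......44.2323
After op 7 (move_right): buffer="cdcycrxtxdcnddcc" (len 16), cursors c1@3 c4@11 c2@16 c3@16, authorship .11......44.2323
After op 8 (delete): buffer="cdycrxtxdndd" (len 12), cursors c1@2 c4@9 c2@12 c3@12, authorship .1......4.23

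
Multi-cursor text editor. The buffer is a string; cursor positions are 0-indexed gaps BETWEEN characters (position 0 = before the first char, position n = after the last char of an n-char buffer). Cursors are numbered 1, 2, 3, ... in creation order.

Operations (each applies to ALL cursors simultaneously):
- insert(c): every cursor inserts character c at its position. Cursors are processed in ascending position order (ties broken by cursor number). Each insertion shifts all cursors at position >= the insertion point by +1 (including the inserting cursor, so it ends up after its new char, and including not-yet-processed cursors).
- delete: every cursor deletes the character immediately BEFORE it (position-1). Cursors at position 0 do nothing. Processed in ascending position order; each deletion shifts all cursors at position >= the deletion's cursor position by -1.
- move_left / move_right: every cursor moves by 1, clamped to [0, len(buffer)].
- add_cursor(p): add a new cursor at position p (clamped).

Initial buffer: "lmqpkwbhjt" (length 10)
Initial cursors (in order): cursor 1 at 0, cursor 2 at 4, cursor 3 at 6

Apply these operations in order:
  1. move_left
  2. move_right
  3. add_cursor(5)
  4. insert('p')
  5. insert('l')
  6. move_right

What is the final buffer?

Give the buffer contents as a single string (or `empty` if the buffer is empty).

Answer: lplmqpplkplwplbhjt

Derivation:
After op 1 (move_left): buffer="lmqpkwbhjt" (len 10), cursors c1@0 c2@3 c3@5, authorship ..........
After op 2 (move_right): buffer="lmqpkwbhjt" (len 10), cursors c1@1 c2@4 c3@6, authorship ..........
After op 3 (add_cursor(5)): buffer="lmqpkwbhjt" (len 10), cursors c1@1 c2@4 c4@5 c3@6, authorship ..........
After op 4 (insert('p')): buffer="lpmqppkpwpbhjt" (len 14), cursors c1@2 c2@6 c4@8 c3@10, authorship .1...2.4.3....
After op 5 (insert('l')): buffer="lplmqpplkplwplbhjt" (len 18), cursors c1@3 c2@8 c4@11 c3@14, authorship .11...22.44.33....
After op 6 (move_right): buffer="lplmqpplkplwplbhjt" (len 18), cursors c1@4 c2@9 c4@12 c3@15, authorship .11...22.44.33....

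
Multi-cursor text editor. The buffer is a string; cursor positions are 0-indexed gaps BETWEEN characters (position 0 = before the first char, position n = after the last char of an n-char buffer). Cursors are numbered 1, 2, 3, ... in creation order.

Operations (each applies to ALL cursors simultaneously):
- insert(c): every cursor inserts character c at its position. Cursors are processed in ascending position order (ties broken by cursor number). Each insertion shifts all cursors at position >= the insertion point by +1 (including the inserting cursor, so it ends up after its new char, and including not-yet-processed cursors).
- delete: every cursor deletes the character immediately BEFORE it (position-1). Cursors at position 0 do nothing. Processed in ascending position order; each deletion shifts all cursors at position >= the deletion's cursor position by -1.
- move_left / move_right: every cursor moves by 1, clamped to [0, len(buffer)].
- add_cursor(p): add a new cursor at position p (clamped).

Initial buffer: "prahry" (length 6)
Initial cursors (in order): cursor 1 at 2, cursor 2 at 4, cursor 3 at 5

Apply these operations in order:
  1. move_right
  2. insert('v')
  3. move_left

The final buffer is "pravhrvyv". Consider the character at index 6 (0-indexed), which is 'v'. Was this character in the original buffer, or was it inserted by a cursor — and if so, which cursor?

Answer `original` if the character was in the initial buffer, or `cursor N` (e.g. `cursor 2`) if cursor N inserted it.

Answer: cursor 2

Derivation:
After op 1 (move_right): buffer="prahry" (len 6), cursors c1@3 c2@5 c3@6, authorship ......
After op 2 (insert('v')): buffer="pravhrvyv" (len 9), cursors c1@4 c2@7 c3@9, authorship ...1..2.3
After op 3 (move_left): buffer="pravhrvyv" (len 9), cursors c1@3 c2@6 c3@8, authorship ...1..2.3
Authorship (.=original, N=cursor N): . . . 1 . . 2 . 3
Index 6: author = 2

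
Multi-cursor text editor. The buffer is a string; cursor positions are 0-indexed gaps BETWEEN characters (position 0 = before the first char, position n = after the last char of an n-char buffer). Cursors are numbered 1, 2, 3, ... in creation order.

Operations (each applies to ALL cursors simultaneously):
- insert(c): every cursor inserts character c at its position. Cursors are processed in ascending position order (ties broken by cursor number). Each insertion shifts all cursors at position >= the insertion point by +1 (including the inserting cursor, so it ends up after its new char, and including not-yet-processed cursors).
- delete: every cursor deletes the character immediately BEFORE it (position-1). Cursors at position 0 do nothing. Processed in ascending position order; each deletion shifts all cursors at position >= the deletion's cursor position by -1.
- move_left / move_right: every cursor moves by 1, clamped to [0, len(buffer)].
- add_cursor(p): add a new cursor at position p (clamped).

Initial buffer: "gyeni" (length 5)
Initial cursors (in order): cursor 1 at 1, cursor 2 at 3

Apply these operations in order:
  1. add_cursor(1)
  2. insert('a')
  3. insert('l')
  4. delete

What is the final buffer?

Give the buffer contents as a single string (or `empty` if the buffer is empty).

Answer: gaayeani

Derivation:
After op 1 (add_cursor(1)): buffer="gyeni" (len 5), cursors c1@1 c3@1 c2@3, authorship .....
After op 2 (insert('a')): buffer="gaayeani" (len 8), cursors c1@3 c3@3 c2@6, authorship .13..2..
After op 3 (insert('l')): buffer="gaallyealni" (len 11), cursors c1@5 c3@5 c2@9, authorship .1313..22..
After op 4 (delete): buffer="gaayeani" (len 8), cursors c1@3 c3@3 c2@6, authorship .13..2..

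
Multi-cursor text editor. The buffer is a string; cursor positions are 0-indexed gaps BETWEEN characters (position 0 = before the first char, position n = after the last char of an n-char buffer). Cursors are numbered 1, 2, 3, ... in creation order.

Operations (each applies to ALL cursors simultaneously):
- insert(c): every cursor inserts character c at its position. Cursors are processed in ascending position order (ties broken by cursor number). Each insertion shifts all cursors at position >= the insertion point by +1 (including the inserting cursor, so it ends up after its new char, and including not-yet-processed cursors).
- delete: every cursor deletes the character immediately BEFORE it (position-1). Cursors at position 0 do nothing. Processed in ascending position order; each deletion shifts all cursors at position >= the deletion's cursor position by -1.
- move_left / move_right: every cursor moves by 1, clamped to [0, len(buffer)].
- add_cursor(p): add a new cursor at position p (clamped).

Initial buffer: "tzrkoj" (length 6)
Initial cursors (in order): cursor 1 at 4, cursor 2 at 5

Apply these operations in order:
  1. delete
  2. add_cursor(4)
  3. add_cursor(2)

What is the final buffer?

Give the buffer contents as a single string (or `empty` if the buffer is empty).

After op 1 (delete): buffer="tzrj" (len 4), cursors c1@3 c2@3, authorship ....
After op 2 (add_cursor(4)): buffer="tzrj" (len 4), cursors c1@3 c2@3 c3@4, authorship ....
After op 3 (add_cursor(2)): buffer="tzrj" (len 4), cursors c4@2 c1@3 c2@3 c3@4, authorship ....

Answer: tzrj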